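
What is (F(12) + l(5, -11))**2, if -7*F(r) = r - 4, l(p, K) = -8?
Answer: 4096/49 ≈ 83.592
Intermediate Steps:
F(r) = 4/7 - r/7 (F(r) = -(r - 4)/7 = -(-4 + r)/7 = 4/7 - r/7)
(F(12) + l(5, -11))**2 = ((4/7 - 1/7*12) - 8)**2 = ((4/7 - 12/7) - 8)**2 = (-8/7 - 8)**2 = (-64/7)**2 = 4096/49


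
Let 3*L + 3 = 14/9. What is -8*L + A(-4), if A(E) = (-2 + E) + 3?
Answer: 23/27 ≈ 0.85185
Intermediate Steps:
A(E) = 1 + E
L = -13/27 (L = -1 + (14/9)/3 = -1 + (14*(⅑))/3 = -1 + (⅓)*(14/9) = -1 + 14/27 = -13/27 ≈ -0.48148)
-8*L + A(-4) = -8*(-13/27) + (1 - 4) = 104/27 - 3 = 23/27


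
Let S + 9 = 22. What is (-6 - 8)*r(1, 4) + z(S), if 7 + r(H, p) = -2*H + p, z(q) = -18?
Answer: 52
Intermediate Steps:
S = 13 (S = -9 + 22 = 13)
r(H, p) = -7 + p - 2*H (r(H, p) = -7 + (-2*H + p) = -7 + (p - 2*H) = -7 + p - 2*H)
(-6 - 8)*r(1, 4) + z(S) = (-6 - 8)*(-7 + 4 - 2*1) - 18 = -14*(-7 + 4 - 2) - 18 = -14*(-5) - 18 = 70 - 18 = 52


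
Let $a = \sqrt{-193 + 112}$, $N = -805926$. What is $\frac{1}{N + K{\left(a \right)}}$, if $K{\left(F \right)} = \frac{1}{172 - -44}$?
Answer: $- \frac{216}{174080015} \approx -1.2408 \cdot 10^{-6}$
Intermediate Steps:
$a = 9 i$ ($a = \sqrt{-81} = 9 i \approx 9.0 i$)
$K{\left(F \right)} = \frac{1}{216}$ ($K{\left(F \right)} = \frac{1}{172 + 44} = \frac{1}{216}$)
$\frac{1}{N + K{\left(a \right)}} = \frac{1}{-805926 + \frac{1}{216}} = \frac{1}{- \frac{174080015}{216}} = - \frac{216}{174080015}$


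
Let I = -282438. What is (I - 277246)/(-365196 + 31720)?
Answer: 139921/83369 ≈ 1.6783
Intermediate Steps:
(I - 277246)/(-365196 + 31720) = (-282438 - 277246)/(-365196 + 31720) = -559684/(-333476) = -559684*(-1/333476) = 139921/83369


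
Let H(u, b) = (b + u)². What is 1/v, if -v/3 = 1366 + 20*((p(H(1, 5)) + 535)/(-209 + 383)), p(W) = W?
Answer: -29/124552 ≈ -0.00023283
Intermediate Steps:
v = -124552/29 (v = -3*(1366 + 20*(((5 + 1)² + 535)/(-209 + 383))) = -3*(1366 + 20*((6² + 535)/174)) = -3*(1366 + 20*((36 + 535)*(1/174))) = -3*(1366 + 20*(571*(1/174))) = -3*(1366 + 20*(571/174)) = -3*(1366 + 5710/87) = -3*124552/87 = -124552/29 ≈ -4294.9)
1/v = 1/(-124552/29) = -29/124552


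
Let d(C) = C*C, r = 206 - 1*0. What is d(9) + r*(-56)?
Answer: -11455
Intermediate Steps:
r = 206 (r = 206 + 0 = 206)
d(C) = C**2
d(9) + r*(-56) = 9**2 + 206*(-56) = 81 - 11536 = -11455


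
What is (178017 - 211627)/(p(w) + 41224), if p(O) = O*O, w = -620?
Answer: -16805/212812 ≈ -0.078966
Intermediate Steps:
p(O) = O²
(178017 - 211627)/(p(w) + 41224) = (178017 - 211627)/((-620)² + 41224) = -33610/(384400 + 41224) = -33610/425624 = -33610*1/425624 = -16805/212812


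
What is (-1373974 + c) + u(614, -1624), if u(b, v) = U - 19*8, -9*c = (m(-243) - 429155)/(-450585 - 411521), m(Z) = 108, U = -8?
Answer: -10661842924883/7758954 ≈ -1.3741e+6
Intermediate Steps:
c = -429047/7758954 (c = -(108 - 429155)/(9*(-450585 - 411521)) = -(-429047)/(9*(-862106)) = -(-429047)*(-1)/(9*862106) = -1/9*429047/862106 = -429047/7758954 ≈ -0.055297)
u(b, v) = -160 (u(b, v) = -8 - 19*8 = -8 - 152 = -160)
(-1373974 + c) + u(614, -1624) = (-1373974 - 429047/7758954) - 160 = -10660601492243/7758954 - 160 = -10661842924883/7758954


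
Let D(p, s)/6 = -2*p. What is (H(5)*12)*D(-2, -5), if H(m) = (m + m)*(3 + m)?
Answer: 23040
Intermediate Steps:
D(p, s) = -12*p (D(p, s) = 6*(-2*p) = -12*p)
H(m) = 2*m*(3 + m) (H(m) = (2*m)*(3 + m) = 2*m*(3 + m))
(H(5)*12)*D(-2, -5) = ((2*5*(3 + 5))*12)*(-12*(-2)) = ((2*5*8)*12)*24 = (80*12)*24 = 960*24 = 23040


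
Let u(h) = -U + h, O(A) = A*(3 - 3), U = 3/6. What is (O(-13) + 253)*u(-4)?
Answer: -2277/2 ≈ -1138.5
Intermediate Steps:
U = ½ (U = 3*(⅙) = ½ ≈ 0.50000)
O(A) = 0 (O(A) = A*0 = 0)
u(h) = -½ + h (u(h) = -1*½ + h = -½ + h)
(O(-13) + 253)*u(-4) = (0 + 253)*(-½ - 4) = 253*(-9/2) = -2277/2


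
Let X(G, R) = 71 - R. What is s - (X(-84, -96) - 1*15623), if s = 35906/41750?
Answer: 322661953/20875 ≈ 15457.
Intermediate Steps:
s = 17953/20875 (s = 35906*(1/41750) = 17953/20875 ≈ 0.86002)
s - (X(-84, -96) - 1*15623) = 17953/20875 - ((71 - 1*(-96)) - 1*15623) = 17953/20875 - ((71 + 96) - 15623) = 17953/20875 - (167 - 15623) = 17953/20875 - 1*(-15456) = 17953/20875 + 15456 = 322661953/20875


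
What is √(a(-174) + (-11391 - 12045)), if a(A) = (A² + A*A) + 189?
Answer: 3*√4145 ≈ 193.15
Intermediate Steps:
a(A) = 189 + 2*A² (a(A) = (A² + A²) + 189 = 2*A² + 189 = 189 + 2*A²)
√(a(-174) + (-11391 - 12045)) = √((189 + 2*(-174)²) + (-11391 - 12045)) = √((189 + 2*30276) - 23436) = √((189 + 60552) - 23436) = √(60741 - 23436) = √37305 = 3*√4145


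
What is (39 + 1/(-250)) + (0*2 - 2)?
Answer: 9249/250 ≈ 36.996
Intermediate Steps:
(39 + 1/(-250)) + (0*2 - 2) = (39 - 1/250) + (0 - 2) = 9749/250 - 2 = 9249/250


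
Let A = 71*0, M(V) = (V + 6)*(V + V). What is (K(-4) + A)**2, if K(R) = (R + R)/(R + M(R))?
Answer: 4/25 ≈ 0.16000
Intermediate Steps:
M(V) = 2*V*(6 + V) (M(V) = (6 + V)*(2*V) = 2*V*(6 + V))
A = 0
K(R) = 2*R/(R + 2*R*(6 + R)) (K(R) = (R + R)/(R + 2*R*(6 + R)) = (2*R)/(R + 2*R*(6 + R)) = 2*R/(R + 2*R*(6 + R)))
(K(-4) + A)**2 = (2/(13 + 2*(-4)) + 0)**2 = (2/(13 - 8) + 0)**2 = (2/5 + 0)**2 = (2/5)**2 = 4/25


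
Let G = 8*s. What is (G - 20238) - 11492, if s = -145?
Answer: -32890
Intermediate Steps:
G = -1160 (G = 8*(-145) = -1160)
(G - 20238) - 11492 = (-1160 - 20238) - 11492 = -21398 - 11492 = -32890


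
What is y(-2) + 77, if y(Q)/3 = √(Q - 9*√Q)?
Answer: 77 + 3*√(-2 - 9*I*√2) ≈ 83.998 - 8.184*I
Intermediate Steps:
y(Q) = 3*√(Q - 9*√Q)
y(-2) + 77 = 3*√(-2 - 9*I*√2) + 77 = 77 + 3*√(-2 - 9*I*√2)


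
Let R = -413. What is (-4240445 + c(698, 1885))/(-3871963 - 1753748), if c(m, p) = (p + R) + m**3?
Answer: -335829419/5625711 ≈ -59.695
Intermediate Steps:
c(m, p) = -413 + p + m**3 (c(m, p) = (p - 413) + m**3 = (-413 + p) + m**3 = -413 + p + m**3)
(-4240445 + c(698, 1885))/(-3871963 - 1753748) = (-4240445 + (-413 + 1885 + 698**3))/(-3871963 - 1753748) = (-4240445 + (-413 + 1885 + 340068392))/(-5625711) = (-4240445 + 340069864)*(-1/5625711) = 335829419*(-1/5625711) = -335829419/5625711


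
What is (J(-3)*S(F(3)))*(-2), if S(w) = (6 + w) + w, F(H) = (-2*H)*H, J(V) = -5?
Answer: -300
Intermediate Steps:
F(H) = -2*H**2
S(w) = 6 + 2*w
(J(-3)*S(F(3)))*(-2) = -5*(6 + 2*(-2*3**2))*(-2) = -5*(6 + 2*(-2*9))*(-2) = -5*(6 + 2*(-18))*(-2) = -5*(6 - 36)*(-2) = -5*(-30)*(-2) = 150*(-2) = -300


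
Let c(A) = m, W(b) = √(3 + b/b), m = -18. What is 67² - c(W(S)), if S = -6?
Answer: 4507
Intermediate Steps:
W(b) = 2 (W(b) = √(3 + 1) = √4 = 2)
c(A) = -18
67² - c(W(S)) = 67² - 1*(-18) = 4489 + 18 = 4507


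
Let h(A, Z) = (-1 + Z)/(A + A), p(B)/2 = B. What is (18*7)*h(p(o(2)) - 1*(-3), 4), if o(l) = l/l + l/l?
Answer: 27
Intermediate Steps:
o(l) = 2 (o(l) = 1 + 1 = 2)
p(B) = 2*B
h(A, Z) = (-1 + Z)/(2*A) (h(A, Z) = (-1 + Z)/((2*A)) = (-1 + Z)*(1/(2*A)) = (-1 + Z)/(2*A))
(18*7)*h(p(o(2)) - 1*(-3), 4) = (18*7)*((-1 + 4)/(2*(2*2 - 1*(-3)))) = 126*((½)*3/(4 + 3)) = 126*((½)*3/7) = 126*((½)*(⅐)*3) = 126*(3/14) = 27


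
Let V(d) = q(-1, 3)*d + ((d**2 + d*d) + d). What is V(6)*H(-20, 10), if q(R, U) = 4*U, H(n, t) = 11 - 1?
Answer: 1500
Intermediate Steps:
H(n, t) = 10
V(d) = 2*d**2 + 13*d (V(d) = (4*3)*d + ((d**2 + d*d) + d) = 12*d + ((d**2 + d**2) + d) = 12*d + (2*d**2 + d) = 12*d + (d + 2*d**2) = 2*d**2 + 13*d)
V(6)*H(-20, 10) = (6*(13 + 2*6))*10 = (6*(13 + 12))*10 = (6*25)*10 = 150*10 = 1500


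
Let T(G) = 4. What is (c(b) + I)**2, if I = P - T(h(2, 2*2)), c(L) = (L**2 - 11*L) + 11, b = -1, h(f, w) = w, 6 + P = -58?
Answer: 2025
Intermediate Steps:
P = -64 (P = -6 - 58 = -64)
c(L) = 11 + L**2 - 11*L
I = -68 (I = -64 - 1*4 = -64 - 4 = -68)
(c(b) + I)**2 = ((11 + (-1)**2 - 11*(-1)) - 68)**2 = ((11 + 1 + 11) - 68)**2 = (23 - 68)**2 = (-45)**2 = 2025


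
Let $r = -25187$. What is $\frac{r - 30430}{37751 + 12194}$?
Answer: $- \frac{55617}{49945} \approx -1.1136$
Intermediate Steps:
$\frac{r - 30430}{37751 + 12194} = \frac{-25187 - 30430}{37751 + 12194} = - \frac{55617}{49945}$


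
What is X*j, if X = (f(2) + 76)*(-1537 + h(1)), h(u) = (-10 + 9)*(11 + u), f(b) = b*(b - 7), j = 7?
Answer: -715638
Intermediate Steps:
f(b) = b*(-7 + b)
h(u) = -11 - u (h(u) = -(11 + u) = -11 - u)
X = -102234 (X = (2*(-7 + 2) + 76)*(-1537 + (-11 - 1*1)) = (2*(-5) + 76)*(-1537 + (-11 - 1)) = (-10 + 76)*(-1537 - 12) = 66*(-1549) = -102234)
X*j = -102234*7 = -715638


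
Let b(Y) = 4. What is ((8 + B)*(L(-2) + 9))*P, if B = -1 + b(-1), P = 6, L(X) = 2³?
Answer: 1122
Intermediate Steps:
L(X) = 8
B = 3 (B = -1 + 4 = 3)
((8 + B)*(L(-2) + 9))*P = ((8 + 3)*(8 + 9))*6 = (11*17)*6 = 187*6 = 1122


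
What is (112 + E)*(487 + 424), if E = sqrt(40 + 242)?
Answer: 102032 + 911*sqrt(282) ≈ 1.1733e+5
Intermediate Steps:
E = sqrt(282) ≈ 16.793
(112 + E)*(487 + 424) = (112 + sqrt(282))*(487 + 424) = (112 + sqrt(282))*911 = 102032 + 911*sqrt(282)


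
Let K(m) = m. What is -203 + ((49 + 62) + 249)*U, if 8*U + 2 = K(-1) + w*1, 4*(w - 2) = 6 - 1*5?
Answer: -947/4 ≈ -236.75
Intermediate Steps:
w = 9/4 (w = 2 + (6 - 1*5)/4 = 2 + (6 - 5)/4 = 2 + (1/4)*1 = 2 + 1/4 = 9/4 ≈ 2.2500)
U = -3/32 (U = -1/4 + (-1 + (9/4)*1)/8 = -1/4 + (-1 + 9/4)/8 = -1/4 + (1/8)*(5/4) = -1/4 + 5/32 = -3/32 ≈ -0.093750)
-203 + ((49 + 62) + 249)*U = -203 + ((49 + 62) + 249)*(-3/32) = -203 + (111 + 249)*(-3/32) = -203 + 360*(-3/32) = -203 - 135/4 = -947/4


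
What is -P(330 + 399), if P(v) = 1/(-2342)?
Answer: 1/2342 ≈ 0.00042699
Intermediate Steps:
P(v) = -1/2342
-P(330 + 399) = -1*(-1/2342) = 1/2342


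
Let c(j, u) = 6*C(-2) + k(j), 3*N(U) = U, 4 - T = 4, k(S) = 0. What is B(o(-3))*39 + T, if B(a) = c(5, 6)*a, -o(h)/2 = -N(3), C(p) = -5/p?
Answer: 1170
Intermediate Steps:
T = 0 (T = 4 - 1*4 = 4 - 4 = 0)
N(U) = U/3
o(h) = 2 (o(h) = -(-2)*(⅓)*3 = -(-2) = -2*(-1) = 2)
c(j, u) = 15 (c(j, u) = 6*(-5/(-2)) + 0 = 6*(-5*(-½)) + 0 = 6*(5/2) + 0 = 15 + 0 = 15)
B(a) = 15*a
B(o(-3))*39 + T = (15*2)*39 + 0 = 30*39 + 0 = 1170 + 0 = 1170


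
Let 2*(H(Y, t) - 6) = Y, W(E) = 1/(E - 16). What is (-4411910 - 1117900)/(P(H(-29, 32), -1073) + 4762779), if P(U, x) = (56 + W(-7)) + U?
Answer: -254371260/219090017 ≈ -1.1610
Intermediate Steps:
W(E) = 1/(-16 + E)
H(Y, t) = 6 + Y/2
P(U, x) = 1287/23 + U (P(U, x) = (56 + 1/(-16 - 7)) + U = (56 + 1/(-23)) + U = (56 - 1/23) + U = 1287/23 + U)
(-4411910 - 1117900)/(P(H(-29, 32), -1073) + 4762779) = (-4411910 - 1117900)/((1287/23 + (6 + (½)*(-29))) + 4762779) = -5529810/((1287/23 + (6 - 29/2)) + 4762779) = -5529810/((1287/23 - 17/2) + 4762779) = -5529810/(2183/46 + 4762779) = -5529810/219090017/46 = -5529810*46/219090017 = -254371260/219090017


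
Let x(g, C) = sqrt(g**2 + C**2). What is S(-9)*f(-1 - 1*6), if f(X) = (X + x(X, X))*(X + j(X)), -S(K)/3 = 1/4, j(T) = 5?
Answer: -21/2 + 21*sqrt(2)/2 ≈ 4.3492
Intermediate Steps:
x(g, C) = sqrt(C**2 + g**2)
S(K) = -3/4
f(X) = (5 + X)*(X + sqrt(2)*sqrt(X**2)) (f(X) = (X + sqrt(X**2 + X**2))*(X + 5) = (X + sqrt(2*X**2))*(5 + X) = (X + sqrt(2)*sqrt(X**2))*(5 + X) = (5 + X)*(X + sqrt(2)*sqrt(X**2)))
S(-9)*f(-1 - 1*6) = -3*((-1 - 1*6)**2 + 5*(-1 - 1*6) + 5*sqrt(2)*sqrt((-1 - 1*6)**2) + (-1 - 1*6)*sqrt(2)*sqrt((-1 - 1*6)**2))/4 = -3*((-1 - 6)**2 + 5*(-1 - 6) + 5*sqrt(2)*sqrt((-1 - 6)**2) + (-1 - 6)*sqrt(2)*sqrt((-1 - 6)**2))/4 = -3*((-7)**2 + 5*(-7) + 5*sqrt(2)*sqrt((-7)**2) - 7*sqrt(2)*sqrt((-7)**2))/4 = -3*(49 - 35 + 5*sqrt(2)*sqrt(49) - 7*sqrt(2)*sqrt(49))/4 = -3*(49 - 35 + 5*sqrt(2)*7 - 7*sqrt(2)*7)/4 = -3*(49 - 35 + 35*sqrt(2) - 49*sqrt(2))/4 = -3*(14 - 14*sqrt(2))/4 = -21/2 + 21*sqrt(2)/2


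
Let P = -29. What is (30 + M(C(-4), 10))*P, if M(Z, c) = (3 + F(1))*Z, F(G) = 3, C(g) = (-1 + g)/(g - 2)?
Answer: -1015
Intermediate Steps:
C(g) = (-1 + g)/(-2 + g)
M(Z, c) = 6*Z (M(Z, c) = (3 + 3)*Z = 6*Z)
(30 + M(C(-4), 10))*P = (30 + 6*((-1 - 4)/(-2 - 4)))*(-29) = (30 + 6*(-5/(-6)))*(-29) = (30 + 6*(-⅙*(-5)))*(-29) = (30 + 6*(⅚))*(-29) = (30 + 5)*(-29) = 35*(-29) = -1015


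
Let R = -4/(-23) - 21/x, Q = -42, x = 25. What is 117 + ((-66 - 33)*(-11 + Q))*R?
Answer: -1942326/575 ≈ -3378.0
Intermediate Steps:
R = -383/575 (R = -4/(-23) - 21/25 = -4*(-1/23) - 21*1/25 = 4/23 - 21/25 = -383/575 ≈ -0.66609)
117 + ((-66 - 33)*(-11 + Q))*R = 117 + ((-66 - 33)*(-11 - 42))*(-383/575) = 117 - 99*(-53)*(-383/575) = 117 + 5247*(-383/575) = 117 - 2009601/575 = -1942326/575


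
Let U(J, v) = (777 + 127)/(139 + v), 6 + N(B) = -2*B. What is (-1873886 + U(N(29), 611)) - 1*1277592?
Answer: -1181803798/375 ≈ -3.1515e+6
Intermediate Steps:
N(B) = -6 - 2*B
U(J, v) = 904/(139 + v)
(-1873886 + U(N(29), 611)) - 1*1277592 = (-1873886 + 904/(139 + 611)) - 1*1277592 = (-1873886 + 904/750) - 1277592 = (-1873886 + 904*(1/750)) - 1277592 = (-1873886 + 452/375) - 1277592 = -702706798/375 - 1277592 = -1181803798/375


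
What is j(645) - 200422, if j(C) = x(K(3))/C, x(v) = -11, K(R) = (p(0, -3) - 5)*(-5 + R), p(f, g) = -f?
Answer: -129272201/645 ≈ -2.0042e+5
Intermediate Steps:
K(R) = 25 - 5*R (K(R) = (-1*0 - 5)*(-5 + R) = (0 - 5)*(-5 + R) = -5*(-5 + R) = 25 - 5*R)
j(C) = -11/C
j(645) - 200422 = -11/645 - 200422 = -129272201/645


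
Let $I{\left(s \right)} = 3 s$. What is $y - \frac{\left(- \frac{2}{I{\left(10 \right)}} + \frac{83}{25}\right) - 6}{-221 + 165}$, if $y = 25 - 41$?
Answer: $- \frac{33703}{2100} \approx -16.049$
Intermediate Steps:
$y = -16$ ($y = 25 - 41 = -16$)
$y - \frac{\left(- \frac{2}{I{\left(10 \right)}} + \frac{83}{25}\right) - 6}{-221 + 165} = -16 - \frac{\left(- \frac{2}{3 \cdot 10} + \frac{83}{25}\right) - 6}{-221 + 165} = -16 - \frac{\left(- \frac{2}{30} + 83 \cdot \frac{1}{25}\right) + \left(-30 + 24\right)}{-56} = -16 - \left(\left(\left(-2\right) \frac{1}{30} + \frac{83}{25}\right) - 6\right) \left(- \frac{1}{56}\right) = -16 - \left(\left(- \frac{1}{15} + \frac{83}{25}\right) - 6\right) \left(- \frac{1}{56}\right) = -16 - \left(\frac{244}{75} - 6\right) \left(- \frac{1}{56}\right) = -16 - \left(- \frac{206}{75}\right) \left(- \frac{1}{56}\right) = -16 - \frac{103}{2100} = - \frac{33703}{2100}$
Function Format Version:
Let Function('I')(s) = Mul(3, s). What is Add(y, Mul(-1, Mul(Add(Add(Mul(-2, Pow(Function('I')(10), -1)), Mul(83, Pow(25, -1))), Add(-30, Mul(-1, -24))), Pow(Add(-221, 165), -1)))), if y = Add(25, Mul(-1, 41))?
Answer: Rational(-33703, 2100) ≈ -16.049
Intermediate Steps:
y = -16 (y = Add(25, -41) = -16)
Add(y, Mul(-1, Mul(Add(Add(Mul(-2, Pow(Function('I')(10), -1)), Mul(83, Pow(25, -1))), Add(-30, Mul(-1, -24))), Pow(Add(-221, 165), -1)))) = Add(-16, Mul(-1, Mul(Add(Add(Mul(-2, Pow(Mul(3, 10), -1)), Mul(83, Pow(25, -1))), Add(-30, Mul(-1, -24))), Pow(Add(-221, 165), -1)))) = Add(-16, Mul(-1, Mul(Add(Add(Mul(-2, Pow(30, -1)), Mul(83, Rational(1, 25))), Add(-30, 24)), Pow(-56, -1)))) = Add(-16, Mul(-1, Mul(Add(Add(Mul(-2, Rational(1, 30)), Rational(83, 25)), -6), Rational(-1, 56)))) = Add(-16, Mul(-1, Mul(Add(Add(Rational(-1, 15), Rational(83, 25)), -6), Rational(-1, 56)))) = Add(-16, Mul(-1, Mul(Add(Rational(244, 75), -6), Rational(-1, 56)))) = Add(-16, Mul(-1, Mul(Rational(-206, 75), Rational(-1, 56)))) = Add(-16, Mul(-1, Rational(103, 2100))) = Add(-16, Rational(-103, 2100)) = Rational(-33703, 2100)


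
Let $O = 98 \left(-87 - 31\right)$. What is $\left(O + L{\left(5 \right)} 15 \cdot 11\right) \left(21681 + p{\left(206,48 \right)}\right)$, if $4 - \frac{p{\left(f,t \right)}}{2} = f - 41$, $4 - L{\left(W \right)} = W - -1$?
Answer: $-254043946$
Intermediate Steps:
$L{\left(W \right)} = 3 - W$ ($L{\left(W \right)} = 4 - \left(W - -1\right) = 4 - \left(W + 1\right) = 4 - \left(1 + W\right) = 3 - W$)
$p{\left(f,t \right)} = 90 - 2 f$ ($p{\left(f,t \right)} = 8 - 2 \left(f - 41\right) = 8 - 2 \left(-41 + f\right) = 8 - \left(-82 + 2 f\right) = 90 - 2 f$)
$O = -11564$ ($O = 98 \left(-118\right) = -11564$)
$\left(O + L{\left(5 \right)} 15 \cdot 11\right) \left(21681 + p{\left(206,48 \right)}\right) = \left(-11564 + \left(3 - 5\right) 15 \cdot 11\right) \left(21681 + \left(90 - 412\right)\right) = \left(-11564 + \left(-2\right) 15 \cdot 11\right) \left(21681 - 322\right) = \left(-11564 - 330\right) 21359 = \left(-11894\right) 21359 = -254043946$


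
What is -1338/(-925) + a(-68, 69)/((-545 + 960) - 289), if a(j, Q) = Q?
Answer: 77471/38850 ≈ 1.9941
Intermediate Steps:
-1338/(-925) + a(-68, 69)/((-545 + 960) - 289) = -1338/(-925) + 69/((-545 + 960) - 289) = -1338*(-1/925) + 69/(415 - 289) = 1338/925 + 69/126 = 1338/925 + 69*(1/126) = 1338/925 + 23/42 = 77471/38850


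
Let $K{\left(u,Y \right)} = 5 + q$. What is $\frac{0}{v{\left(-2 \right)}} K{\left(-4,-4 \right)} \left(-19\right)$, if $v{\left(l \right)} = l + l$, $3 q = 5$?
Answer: $0$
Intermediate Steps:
$q = \frac{5}{3}$ ($q = \frac{1}{3} \cdot 5 = \frac{5}{3} \approx 1.6667$)
$K{\left(u,Y \right)} = \frac{20}{3}$ ($K{\left(u,Y \right)} = 5 + \frac{5}{3} = \frac{20}{3}$)
$v{\left(l \right)} = 2 l$
$\frac{0}{v{\left(-2 \right)}} K{\left(-4,-4 \right)} \left(-19\right) = \frac{0}{2 \left(-2\right)} \frac{20}{3} \left(-19\right) = \frac{0}{-4} \cdot \frac{20}{3} \left(-19\right) = 0 \left(- \frac{1}{4}\right) \frac{20}{3} \left(-19\right) = 0 \cdot \frac{20}{3} \left(-19\right) = 0 \left(-19\right) = 0$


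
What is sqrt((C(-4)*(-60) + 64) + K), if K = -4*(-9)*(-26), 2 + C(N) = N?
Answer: 16*I*sqrt(2) ≈ 22.627*I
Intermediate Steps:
C(N) = -2 + N
K = -936 (K = 36*(-26) = -936)
sqrt((C(-4)*(-60) + 64) + K) = sqrt(((-2 - 4)*(-60) + 64) - 936) = sqrt((-6*(-60) + 64) - 936) = sqrt((360 + 64) - 936) = sqrt(424 - 936) = sqrt(-512) = 16*I*sqrt(2)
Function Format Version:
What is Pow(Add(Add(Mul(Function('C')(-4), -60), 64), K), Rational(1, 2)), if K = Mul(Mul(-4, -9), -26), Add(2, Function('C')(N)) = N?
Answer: Mul(16, I, Pow(2, Rational(1, 2))) ≈ Mul(22.627, I)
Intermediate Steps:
Function('C')(N) = Add(-2, N)
K = -936 (K = Mul(36, -26) = -936)
Pow(Add(Add(Mul(Function('C')(-4), -60), 64), K), Rational(1, 2)) = Pow(Add(Add(Mul(Add(-2, -4), -60), 64), -936), Rational(1, 2)) = Pow(Add(Add(Mul(-6, -60), 64), -936), Rational(1, 2)) = Pow(Add(Add(360, 64), -936), Rational(1, 2)) = Pow(Add(424, -936), Rational(1, 2)) = Pow(-512, Rational(1, 2)) = Mul(16, I, Pow(2, Rational(1, 2)))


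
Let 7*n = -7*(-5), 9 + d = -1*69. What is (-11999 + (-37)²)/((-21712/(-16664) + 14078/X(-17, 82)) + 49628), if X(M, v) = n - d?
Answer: -918905035/4304842514 ≈ -0.21346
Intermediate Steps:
d = -78 (d = -9 - 1*69 = -9 - 69 = -78)
n = 5 (n = (-7*(-5))/7 = (⅐)*35 = 5)
X(M, v) = 83 (X(M, v) = 5 - 1*(-78) = 5 + 78 = 83)
(-11999 + (-37)²)/((-21712/(-16664) + 14078/X(-17, 82)) + 49628) = (-11999 + (-37)²)/((-21712/(-16664) + 14078/83) + 49628) = (-11999 + 1369)/((-21712*(-1/16664) + 14078*(1/83)) + 49628) = -10630/((2714/2083 + 14078/83) + 49628) = -10630/(29549736/172889 + 49628) = -10630/8609685028/172889 = -10630*172889/8609685028 = -918905035/4304842514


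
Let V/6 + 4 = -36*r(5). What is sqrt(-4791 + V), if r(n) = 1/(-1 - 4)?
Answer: 3*I*sqrt(13255)/5 ≈ 69.078*I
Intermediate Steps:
r(n) = -1/5 (r(n) = 1/(-5) = -1/5)
V = 96/5 (V = -24 + 6*(-36*(-1/5)) = -24 + 6*(36/5) = -24 + 216/5 = 96/5 ≈ 19.200)
sqrt(-4791 + V) = sqrt(-4791 + 96/5) = sqrt(-23859/5) = 3*I*sqrt(13255)/5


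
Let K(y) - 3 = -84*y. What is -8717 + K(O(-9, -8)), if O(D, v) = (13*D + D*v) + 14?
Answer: -6110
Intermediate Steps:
O(D, v) = 14 + 13*D + D*v
K(y) = 3 - 84*y
-8717 + K(O(-9, -8)) = -8717 + (3 - 84*(14 + 13*(-9) - 9*(-8))) = -8717 + (3 - 84*(14 - 117 + 72)) = -8717 + (3 - 84*(-31)) = -8717 + (3 + 2604) = -8717 + 2607 = -6110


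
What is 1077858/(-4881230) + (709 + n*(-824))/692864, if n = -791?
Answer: 1219079700539/1691014271360 ≈ 0.72092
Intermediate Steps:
1077858/(-4881230) + (709 + n*(-824))/692864 = 1077858/(-4881230) + (709 - 791*(-824))/692864 = 1077858*(-1/4881230) + (709 + 651784)*(1/692864) = -538929/2440615 + 652493*(1/692864) = -538929/2440615 + 652493/692864 = 1219079700539/1691014271360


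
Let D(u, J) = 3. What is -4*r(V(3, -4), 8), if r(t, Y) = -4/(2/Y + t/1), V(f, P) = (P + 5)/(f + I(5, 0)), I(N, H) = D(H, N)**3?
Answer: 960/17 ≈ 56.471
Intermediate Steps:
I(N, H) = 27 (I(N, H) = 3**3 = 27)
V(f, P) = (5 + P)/(27 + f) (V(f, P) = (P + 5)/(f + 27) = (5 + P)/(27 + f))
r(t, Y) = -4/(t + 2/Y) (r(t, Y) = -4/(2/Y + t*1) = -4/(2/Y + t) = -4/(t + 2/Y))
-4*r(V(3, -4), 8) = -(-16)*8/(2 + 8*((5 - 4)/(27 + 3))) = -(-16)*8/(2 + 8*(1/30)) = -(-16)*8/(2 + 4/15) = -(-16)*8/34/15 = -(-16)*8*15/34 = -4*(-240/17) = 960/17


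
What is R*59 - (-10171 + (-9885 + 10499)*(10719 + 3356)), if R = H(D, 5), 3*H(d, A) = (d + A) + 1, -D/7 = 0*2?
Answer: -8631761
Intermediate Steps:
D = 0 (D = -0*2 = -7*0 = 0)
H(d, A) = 1/3 + A/3 + d/3 (H(d, A) = ((d + A) + 1)/3 = ((A + d) + 1)/3 = (1 + A + d)/3 = 1/3 + A/3 + d/3)
R = 2 (R = 1/3 + (1/3)*5 + (1/3)*0 = 1/3 + 5/3 + 0 = 2)
R*59 - (-10171 + (-9885 + 10499)*(10719 + 3356)) = 2*59 - (-10171 + (-9885 + 10499)*(10719 + 3356)) = 118 - (-10171 + 614*14075) = 118 - (-10171 + 8642050) = 118 - 1*8631879 = 118 - 8631879 = -8631761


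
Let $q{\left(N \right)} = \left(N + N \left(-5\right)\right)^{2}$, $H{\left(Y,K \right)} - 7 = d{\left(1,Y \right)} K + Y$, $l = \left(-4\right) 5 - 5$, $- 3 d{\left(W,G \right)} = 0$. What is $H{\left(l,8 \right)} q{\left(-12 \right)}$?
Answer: $-41472$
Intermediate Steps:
$d{\left(W,G \right)} = 0$ ($d{\left(W,G \right)} = \left(- \frac{1}{3}\right) 0 = 0$)
$l = -25$ ($l = -20 - 5 = -25$)
$H{\left(Y,K \right)} = 7 + Y$ ($H{\left(Y,K \right)} = 7 + \left(0 K + Y\right) = 7 + \left(0 + Y\right) = 7 + Y$)
$q{\left(N \right)} = 16 N^{2}$ ($q{\left(N \right)} = \left(N - 5 N\right)^{2} = \left(- 4 N\right)^{2} = 16 N^{2}$)
$H{\left(l,8 \right)} q{\left(-12 \right)} = \left(7 - 25\right) 16 \left(-12\right)^{2} = - 18 \cdot 16 \cdot 144 = \left(-18\right) 2304 = -41472$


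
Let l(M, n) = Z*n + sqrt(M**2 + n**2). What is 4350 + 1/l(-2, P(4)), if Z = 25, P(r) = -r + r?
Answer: 8701/2 ≈ 4350.5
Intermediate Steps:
P(r) = 0
l(M, n) = sqrt(M**2 + n**2) + 25*n (l(M, n) = 25*n + sqrt(M**2 + n**2) = sqrt(M**2 + n**2) + 25*n)
4350 + 1/l(-2, P(4)) = 4350 + 1/(sqrt((-2)**2 + 0**2) + 25*0) = 4350 + 1/(sqrt(4 + 0) + 0) = 4350 + 1/(sqrt(4) + 0) = 4350 + 1/(2 + 0) = 4350 + 1/2 = 8701/2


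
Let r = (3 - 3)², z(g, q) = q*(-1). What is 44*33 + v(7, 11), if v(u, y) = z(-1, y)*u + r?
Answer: 1375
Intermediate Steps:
z(g, q) = -q
r = 0 (r = 0² = 0)
v(u, y) = -u*y (v(u, y) = (-y)*u + 0 = -u*y + 0 = -u*y)
44*33 + v(7, 11) = 44*33 - 1*7*11 = 1452 - 77 = 1375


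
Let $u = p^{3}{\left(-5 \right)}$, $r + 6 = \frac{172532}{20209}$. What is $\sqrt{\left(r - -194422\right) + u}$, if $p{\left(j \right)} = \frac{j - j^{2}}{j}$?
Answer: $\frac{2 \sqrt{19872977984895}}{20209} \approx 441.18$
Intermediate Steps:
$r = \frac{51278}{20209}$ ($r = -6 + \frac{172532}{20209} = \frac{51278}{20209} \approx 2.5374$)
$p{\left(j \right)} = \frac{j - j^{2}}{j}$
$u = 216$ ($u = \left(1 - -5\right)^{3} = \left(1 + 5\right)^{3} = 6^{3} = 216$)
$\sqrt{\left(r - -194422\right) + u} = \sqrt{\left(\frac{51278}{20209} - -194422\right) + 216} = \sqrt{\left(\frac{51278}{20209} + 194422\right) + 216} = \sqrt{\frac{3929125476}{20209} + 216} = \sqrt{\frac{3933490620}{20209}} = \frac{2 \sqrt{19872977984895}}{20209}$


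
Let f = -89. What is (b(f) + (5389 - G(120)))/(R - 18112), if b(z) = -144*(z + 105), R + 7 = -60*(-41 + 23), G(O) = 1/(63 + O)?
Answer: -564554/3118137 ≈ -0.18105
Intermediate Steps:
R = 1073 (R = -7 - 60*(-41 + 23) = -7 - 60*(-18) = -7 + 1080 = 1073)
b(z) = -15120 - 144*z (b(z) = -144*(105 + z) = -15120 - 144*z)
(b(f) + (5389 - G(120)))/(R - 18112) = ((-15120 - 144*(-89)) + (5389 - 1/(63 + 120)))/(1073 - 18112) = ((-15120 + 12816) + (5389 - 1/183))/(-17039) = (-2304 + (5389 - 1*1/183))*(-1/17039) = (-2304 + (5389 - 1/183))*(-1/17039) = (-2304 + 986186/183)*(-1/17039) = (564554/183)*(-1/17039) = -564554/3118137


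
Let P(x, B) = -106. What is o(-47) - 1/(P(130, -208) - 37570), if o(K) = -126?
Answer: -4747175/37676 ≈ -126.00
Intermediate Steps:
o(-47) - 1/(P(130, -208) - 37570) = -126 - 1/(-106 - 37570) = -126 - 1/(-37676) = -126 - 1*(-1/37676) = -126 + 1/37676 = -4747175/37676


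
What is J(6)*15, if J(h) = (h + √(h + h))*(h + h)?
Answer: 1080 + 360*√3 ≈ 1703.5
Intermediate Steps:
J(h) = 2*h*(h + √2*√h) (J(h) = (h + √(2*h))*(2*h) = (h + √2*√h)*(2*h) = 2*h*(h + √2*√h))
J(6)*15 = (2*6² + 2*√2*6^(3/2))*15 = (2*36 + 2*√2*(6*√6))*15 = (72 + 24*√3)*15 = 1080 + 360*√3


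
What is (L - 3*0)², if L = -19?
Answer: 361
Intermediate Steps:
(L - 3*0)² = (-19 - 3*0)² = (-19 + 0)² = (-19)² = 361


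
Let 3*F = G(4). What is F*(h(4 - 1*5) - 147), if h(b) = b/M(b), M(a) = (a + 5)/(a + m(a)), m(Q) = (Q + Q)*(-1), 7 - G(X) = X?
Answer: -589/4 ≈ -147.25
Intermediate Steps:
G(X) = 7 - X
F = 1 (F = (7 - 1*4)/3 = (7 - 4)/3 = (⅓)*3 = 1)
m(Q) = -2*Q (m(Q) = (2*Q)*(-1) = -2*Q)
M(a) = -(5 + a)/a (M(a) = (a + 5)/(a - 2*a) = (5 + a)/((-a)) = (5 + a)*(-1/a) = -(5 + a)/a)
h(b) = b²/(-5 - b) (h(b) = b/(((-5 - b)/b)) = b*(b/(-5 - b)) = b²/(-5 - b))
F*(h(4 - 1*5) - 147) = 1*((4 - 1*5)²/(-5 - (4 - 1*5)) - 147) = 1*((4 - 5)²/(-5 - (4 - 5)) - 147) = 1*((-1)²/(-5 - 1*(-1)) - 147) = 1*(1/(-5 + 1) - 147) = 1*(1/(-4) - 147) = 1*(1*(-¼) - 147) = 1*(-¼ - 147) = 1*(-589/4) = -589/4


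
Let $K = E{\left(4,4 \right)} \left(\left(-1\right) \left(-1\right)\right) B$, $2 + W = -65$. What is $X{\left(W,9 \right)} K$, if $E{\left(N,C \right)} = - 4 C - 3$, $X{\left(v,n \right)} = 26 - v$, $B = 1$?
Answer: $-1767$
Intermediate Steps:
$W = -67$ ($W = -2 - 65 = -67$)
$E{\left(N,C \right)} = -3 - 4 C$
$K = -19$ ($K = \left(-3 - 16\right) \left(\left(-1\right) \left(-1\right)\right) 1 = \left(-3 - 16\right) 1 \cdot 1 = \left(-19\right) 1 \cdot 1 = \left(-19\right) 1 = -19$)
$X{\left(W,9 \right)} K = \left(26 - -67\right) \left(-19\right) = \left(26 + 67\right) \left(-19\right) = 93 \left(-19\right) = -1767$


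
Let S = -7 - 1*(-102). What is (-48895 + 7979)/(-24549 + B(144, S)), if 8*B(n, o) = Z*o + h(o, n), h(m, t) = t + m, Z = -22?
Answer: 327328/198243 ≈ 1.6511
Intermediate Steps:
h(m, t) = m + t
S = 95 (S = -7 + 102 = 95)
B(n, o) = -21*o/8 + n/8 (B(n, o) = (-22*o + (o + n))/8 = (-22*o + (n + o))/8 = (n - 21*o)/8 = -21*o/8 + n/8)
(-48895 + 7979)/(-24549 + B(144, S)) = (-48895 + 7979)/(-24549 + (-21/8*95 + (⅛)*144)) = -40916/(-24549 + (-1995/8 + 18)) = -40916/(-24549 - 1851/8) = -40916/(-198243/8) = -40916*(-8/198243) = 327328/198243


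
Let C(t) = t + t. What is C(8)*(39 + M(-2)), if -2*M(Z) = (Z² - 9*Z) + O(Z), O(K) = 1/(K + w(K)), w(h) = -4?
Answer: 1348/3 ≈ 449.33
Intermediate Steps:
O(K) = 1/(-4 + K) (O(K) = 1/(K - 4) = 1/(-4 + K))
C(t) = 2*t
M(Z) = -Z²/2 - 1/(2*(-4 + Z)) + 9*Z/2 (M(Z) = -((Z² - 9*Z) + 1/(-4 + Z))/2 = -(Z² + 1/(-4 + Z) - 9*Z)/2 = -Z²/2 - 1/(2*(-4 + Z)) + 9*Z/2)
C(8)*(39 + M(-2)) = (2*8)*(39 + (-1 - 2*(-4 - 2)*(9 - 1*(-2)))/(2*(-4 - 2))) = 16*(39 + (½)*(-1 - 2*(-6)*(9 + 2))/(-6)) = 16*(39 + (½)*(-⅙)*(-1 - 2*(-6)*11)) = 16*(39 + (½)*(-⅙)*(-1 + 132)) = 16*(39 + (½)*(-⅙)*131) = 16*(39 - 131/12) = 16*(337/12) = 1348/3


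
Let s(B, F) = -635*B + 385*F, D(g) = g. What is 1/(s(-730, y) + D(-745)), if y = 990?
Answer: 1/843955 ≈ 1.1849e-6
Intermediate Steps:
1/(s(-730, y) + D(-745)) = 1/((-635*(-730) + 385*990) - 745) = 1/((463550 + 381150) - 745) = 1/(844700 - 745) = 1/843955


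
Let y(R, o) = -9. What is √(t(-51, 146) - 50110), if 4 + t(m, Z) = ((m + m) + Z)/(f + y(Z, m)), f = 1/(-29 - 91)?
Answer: I*√58566973634/1081 ≈ 223.87*I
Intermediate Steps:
f = -1/120 (f = 1/(-120) = -1/120 ≈ -0.0083333)
t(m, Z) = -4 - 240*m/1081 - 120*Z/1081 (t(m, Z) = -4 + ((m + m) + Z)/(-1/120 - 9) = -4 + (2*m + Z)/(-1081/120) = -4 + (Z + 2*m)*(-120/1081) = -4 + (-240*m/1081 - 120*Z/1081) = -4 - 240*m/1081 - 120*Z/1081)
√(t(-51, 146) - 50110) = √((-4 - 240/1081*(-51) - 120/1081*146) - 50110) = √((-4 + 12240/1081 - 17520/1081) - 50110) = √(-9604/1081 - 50110) = √(-54178514/1081) = I*√58566973634/1081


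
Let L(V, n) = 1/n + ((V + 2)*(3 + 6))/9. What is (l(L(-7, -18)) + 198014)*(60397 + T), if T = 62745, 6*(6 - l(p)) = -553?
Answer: 73187785283/3 ≈ 2.4396e+10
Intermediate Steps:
L(V, n) = 2 + V + 1/n (L(V, n) = 1/n + ((2 + V)*9)*(⅑) = 1/n + (18 + 9*V)*(⅑) = 1/n + (2 + V) = 2 + V + 1/n)
l(p) = 589/6 (l(p) = 6 - ⅙*(-553) = 6 + 553/6 = 589/6)
(l(L(-7, -18)) + 198014)*(60397 + T) = (589/6 + 198014)*(60397 + 62745) = (1188673/6)*123142 = 73187785283/3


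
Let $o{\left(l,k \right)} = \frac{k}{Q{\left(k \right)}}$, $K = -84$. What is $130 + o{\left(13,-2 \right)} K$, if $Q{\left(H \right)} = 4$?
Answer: $172$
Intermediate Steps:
$o{\left(l,k \right)} = \frac{k}{4}$
$130 + o{\left(13,-2 \right)} K = 130 + \frac{1}{4} \left(-2\right) \left(-84\right) = 130 - -42 = 130 + 42 = 172$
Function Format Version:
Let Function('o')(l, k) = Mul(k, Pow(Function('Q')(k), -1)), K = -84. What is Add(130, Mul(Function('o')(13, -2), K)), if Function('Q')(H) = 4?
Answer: 172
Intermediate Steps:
Function('o')(l, k) = Mul(Rational(1, 4), k) (Function('o')(l, k) = Mul(k, Pow(4, -1)) = Mul(k, Rational(1, 4)) = Mul(Rational(1, 4), k))
Add(130, Mul(Function('o')(13, -2), K)) = Add(130, Mul(Mul(Rational(1, 4), -2), -84)) = Add(130, Mul(Rational(-1, 2), -84)) = Add(130, 42) = 172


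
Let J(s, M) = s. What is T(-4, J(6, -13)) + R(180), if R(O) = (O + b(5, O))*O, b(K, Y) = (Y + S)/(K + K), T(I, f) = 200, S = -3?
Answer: 35786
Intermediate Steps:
b(K, Y) = (-3 + Y)/(2*K) (b(K, Y) = (Y - 3)/(K + K) = (-3 + Y)/((2*K)) = (-3 + Y)*(1/(2*K)) = (-3 + Y)/(2*K))
R(O) = O*(-3/10 + 11*O/10) (R(O) = (O + (1/2)*(-3 + O)/5)*O = (O + (1/2)*(1/5)*(-3 + O))*O = (O + (-3/10 + O/10))*O = (-3/10 + 11*O/10)*O = O*(-3/10 + 11*O/10))
T(-4, J(6, -13)) + R(180) = 200 + (1/10)*180*(-3 + 11*180) = 200 + (1/10)*180*(-3 + 1980) = 200 + (1/10)*180*1977 = 200 + 35586 = 35786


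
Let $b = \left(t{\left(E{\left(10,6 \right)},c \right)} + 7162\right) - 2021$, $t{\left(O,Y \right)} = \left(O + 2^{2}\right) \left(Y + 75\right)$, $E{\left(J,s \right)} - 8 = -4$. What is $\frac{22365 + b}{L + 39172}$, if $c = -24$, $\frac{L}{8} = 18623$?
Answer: $\frac{821}{5534} \approx 0.14836$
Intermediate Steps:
$E{\left(J,s \right)} = 4$ ($E{\left(J,s \right)} = 8 - 4 = 4$)
$L = 148984$ ($L = 8 \cdot 18623 = 148984$)
$t{\left(O,Y \right)} = \left(4 + O\right) \left(75 + Y\right)$ ($t{\left(O,Y \right)} = \left(O + 4\right) \left(75 + Y\right) = \left(4 + O\right) \left(75 + Y\right)$)
$b = 5549$ ($b = \left(\left(300 + 4 \left(-24\right) + 75 \cdot 4 + 4 \left(-24\right)\right) + 7162\right) - 2021 = \left(\left(300 - 96 + 300 - 96\right) + 7162\right) - 2021 = \left(408 + 7162\right) - 2021 = 7570 - 2021 = 5549$)
$\frac{22365 + b}{L + 39172} = \frac{22365 + 5549}{148984 + 39172} = \frac{27914}{188156} = 27914 \cdot \frac{1}{188156} = \frac{821}{5534}$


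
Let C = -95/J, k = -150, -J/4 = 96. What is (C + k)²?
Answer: 3306825025/147456 ≈ 22426.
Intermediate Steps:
J = -384 (J = -4*96 = -384)
C = 95/384 (C = -95/(-384) = -95*(-1/384) = 95/384 ≈ 0.24740)
(C + k)² = (95/384 - 150)² = (-57505/384)² = 3306825025/147456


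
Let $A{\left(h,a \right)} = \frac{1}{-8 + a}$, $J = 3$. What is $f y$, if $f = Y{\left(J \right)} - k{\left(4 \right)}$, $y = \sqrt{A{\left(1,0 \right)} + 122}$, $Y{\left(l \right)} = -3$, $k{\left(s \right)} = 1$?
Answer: $- 5 \sqrt{78} \approx -44.159$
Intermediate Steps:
$y = \frac{5 \sqrt{78}}{4}$ ($y = \sqrt{\frac{1}{-8 + 0} + 122} = \sqrt{\frac{1}{-8} + 122} = \sqrt{- \frac{1}{8} + 122} = \sqrt{\frac{975}{8}} = \frac{5 \sqrt{78}}{4} \approx 11.04$)
$f = -4$ ($f = -3 - 1 = -4$)
$f y = - 4 \frac{5 \sqrt{78}}{4} = - 5 \sqrt{78}$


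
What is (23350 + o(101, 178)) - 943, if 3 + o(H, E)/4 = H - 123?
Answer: 22307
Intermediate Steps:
o(H, E) = -504 + 4*H (o(H, E) = -12 + 4*(H - 123) = -12 + 4*(-123 + H) = -12 + (-492 + 4*H) = -504 + 4*H)
(23350 + o(101, 178)) - 943 = (23350 + (-504 + 4*101)) - 943 = (23350 + (-504 + 404)) - 943 = (23350 - 100) - 943 = 23250 - 943 = 22307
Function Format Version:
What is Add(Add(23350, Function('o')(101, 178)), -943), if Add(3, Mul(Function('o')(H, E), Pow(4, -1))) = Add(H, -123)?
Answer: 22307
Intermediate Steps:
Function('o')(H, E) = Add(-504, Mul(4, H)) (Function('o')(H, E) = Add(-12, Mul(4, Add(H, -123))) = Add(-12, Mul(4, Add(-123, H))) = Add(-12, Add(-492, Mul(4, H))) = Add(-504, Mul(4, H)))
Add(Add(23350, Function('o')(101, 178)), -943) = Add(Add(23350, Add(-504, Mul(4, 101))), -943) = Add(Add(23350, Add(-504, 404)), -943) = Add(Add(23350, -100), -943) = Add(23250, -943) = 22307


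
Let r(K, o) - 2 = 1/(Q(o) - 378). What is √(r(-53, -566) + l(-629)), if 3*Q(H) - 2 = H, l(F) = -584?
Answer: I*√186447758/566 ≈ 24.125*I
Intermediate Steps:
Q(H) = ⅔ + H/3
r(K, o) = 2 + 1/(-1132/3 + o/3) (r(K, o) = 2 + 1/((⅔ + o/3) - 378) = 2 + 1/(-1132/3 + o/3))
√(r(-53, -566) + l(-629)) = √((-2261 + 2*(-566))/(-1132 - 566) - 584) = √((-2261 - 1132)/(-1698) - 584) = √(-1/1698*(-3393) - 584) = √(1131/566 - 584) = √(-329413/566) = I*√186447758/566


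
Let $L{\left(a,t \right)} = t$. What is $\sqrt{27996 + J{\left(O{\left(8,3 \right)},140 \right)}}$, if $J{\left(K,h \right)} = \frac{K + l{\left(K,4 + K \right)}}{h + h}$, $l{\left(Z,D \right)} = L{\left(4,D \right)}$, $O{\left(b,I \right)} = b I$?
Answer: $\frac{\sqrt{137181310}}{70} \approx 167.32$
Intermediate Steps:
$O{\left(b,I \right)} = I b$
$l{\left(Z,D \right)} = D$
$J{\left(K,h \right)} = \frac{4 + 2 K}{2 h}$ ($J{\left(K,h \right)} = \frac{K + \left(4 + K\right)}{h + h} = \frac{4 + 2 K}{2 h}$)
$\sqrt{27996 + J{\left(O{\left(8,3 \right)},140 \right)}} = \sqrt{27996 + \frac{2 + 3 \cdot 8}{140}} = \sqrt{27996 + \frac{2 + 24}{140}} = \sqrt{27996 + \frac{1}{140} \cdot 26} = \sqrt{27996 + \frac{13}{70}} = \sqrt{\frac{1959733}{70}} = \frac{\sqrt{137181310}}{70}$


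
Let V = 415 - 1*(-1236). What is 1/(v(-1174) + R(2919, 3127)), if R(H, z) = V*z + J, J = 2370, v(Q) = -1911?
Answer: 1/5163136 ≈ 1.9368e-7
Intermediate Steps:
V = 1651 (V = 415 + 1236 = 1651)
R(H, z) = 2370 + 1651*z (R(H, z) = 1651*z + 2370 = 2370 + 1651*z)
1/(v(-1174) + R(2919, 3127)) = 1/(-1911 + (2370 + 1651*3127)) = 1/(-1911 + (2370 + 5162677)) = 1/(-1911 + 5165047) = 1/5163136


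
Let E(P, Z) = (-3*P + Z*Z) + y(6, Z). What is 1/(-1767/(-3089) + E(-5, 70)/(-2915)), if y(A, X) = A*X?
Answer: -163717/205982 ≈ -0.79481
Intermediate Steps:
E(P, Z) = Z² - 3*P + 6*Z (E(P, Z) = (-3*P + Z*Z) + 6*Z = (-3*P + Z²) + 6*Z = (Z² - 3*P) + 6*Z = Z² - 3*P + 6*Z)
1/(-1767/(-3089) + E(-5, 70)/(-2915)) = 1/(-1767/(-3089) + (70² - 3*(-5) + 6*70)/(-2915)) = 1/(-1767*(-1/3089) + (4900 + 15 + 420)*(-1/2915)) = 1/(1767/3089 + 5335*(-1/2915)) = 1/(1767/3089 - 97/53) = 1/(-205982/163717) = -163717/205982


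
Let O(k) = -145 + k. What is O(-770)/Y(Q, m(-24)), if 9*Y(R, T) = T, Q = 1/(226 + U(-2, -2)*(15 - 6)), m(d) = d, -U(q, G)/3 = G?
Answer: 2745/8 ≈ 343.13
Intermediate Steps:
U(q, G) = -3*G
Q = 1/280 (Q = 1/(226 + (-3*(-2))*(15 - 6)) = 1/(226 + 6*9) = 1/(226 + 54) = 1/280 ≈ 0.0035714)
Y(R, T) = T/9
O(-770)/Y(Q, m(-24)) = (-145 - 770)/(((1/9)*(-24))) = -915/(-8/3) = -915*(-3/8) = 2745/8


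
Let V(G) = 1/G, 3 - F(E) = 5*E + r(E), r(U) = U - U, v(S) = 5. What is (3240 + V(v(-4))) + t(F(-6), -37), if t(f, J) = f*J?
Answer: 10096/5 ≈ 2019.2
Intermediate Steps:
r(U) = 0
F(E) = 3 - 5*E (F(E) = 3 - (5*E + 0) = 3 - 5*E)
t(f, J) = J*f
(3240 + V(v(-4))) + t(F(-6), -37) = (3240 + 1/5) - 37*(3 - 5*(-6)) = (3240 + 1/5) - 37*(3 + 30) = 16201/5 - 37*33 = 16201/5 - 1221 = 10096/5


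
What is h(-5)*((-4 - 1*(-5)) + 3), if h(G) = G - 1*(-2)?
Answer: -12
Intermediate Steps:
h(G) = 2 + G (h(G) = G + 2 = 2 + G)
h(-5)*((-4 - 1*(-5)) + 3) = (2 - 5)*((-4 - 1*(-5)) + 3) = -3*((-4 + 5) + 3) = -3*(1 + 3) = -3*4 = -12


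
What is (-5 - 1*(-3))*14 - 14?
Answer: -42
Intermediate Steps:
(-5 - 1*(-3))*14 - 14 = (-5 + 3)*14 - 14 = -2*14 - 14 = -28 - 14 = -42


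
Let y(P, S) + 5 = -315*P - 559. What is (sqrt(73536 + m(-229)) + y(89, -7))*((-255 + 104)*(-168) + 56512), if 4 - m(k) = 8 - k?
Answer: -2341686120 + 81880*sqrt(73303) ≈ -2.3195e+9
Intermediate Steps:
m(k) = -4 + k (m(k) = 4 - (8 - k) = 4 + (-8 + k) = -4 + k)
y(P, S) = -564 - 315*P (y(P, S) = -5 + (-315*P - 559) = -5 + (-559 - 315*P) = -564 - 315*P)
(sqrt(73536 + m(-229)) + y(89, -7))*((-255 + 104)*(-168) + 56512) = (sqrt(73536 + (-4 - 229)) + (-564 - 315*89))*((-255 + 104)*(-168) + 56512) = (sqrt(73536 - 233) + (-564 - 28035))*(-151*(-168) + 56512) = (sqrt(73303) - 28599)*(25368 + 56512) = (-28599 + sqrt(73303))*81880 = -2341686120 + 81880*sqrt(73303)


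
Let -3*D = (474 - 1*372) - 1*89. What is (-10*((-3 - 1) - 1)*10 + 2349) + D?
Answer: 8534/3 ≈ 2844.7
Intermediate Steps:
D = -13/3 (D = -((474 - 1*372) - 1*89)/3 = -((474 - 372) - 89)/3 = -(102 - 89)/3 = -⅓*13 = -13/3 ≈ -4.3333)
(-10*((-3 - 1) - 1)*10 + 2349) + D = (-10*((-3 - 1) - 1)*10 + 2349) - 13/3 = (-10*(-4 - 1)*10 + 2349) - 13/3 = (-10*(-5)*10 + 2349) - 13/3 = (50*10 + 2349) - 13/3 = (500 + 2349) - 13/3 = 2849 - 13/3 = 8534/3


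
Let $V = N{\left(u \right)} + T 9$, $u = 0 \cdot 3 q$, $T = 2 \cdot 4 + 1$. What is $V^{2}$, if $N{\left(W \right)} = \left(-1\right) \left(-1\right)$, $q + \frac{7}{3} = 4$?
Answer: $6724$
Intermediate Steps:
$q = \frac{5}{3}$ ($q = - \frac{7}{3} + 4 = \frac{5}{3} \approx 1.6667$)
$T = 9$ ($T = 8 + 1 = 9$)
$u = 0$ ($u = 0 \cdot 3 \cdot \frac{5}{3} = 0 \cdot \frac{5}{3} = 0$)
$N{\left(W \right)} = 1$
$V = 82$ ($V = 1 + 9 \cdot 9 = 1 + 81 = 82$)
$V^{2} = 82^{2} = 6724$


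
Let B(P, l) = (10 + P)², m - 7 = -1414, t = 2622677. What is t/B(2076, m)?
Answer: 2622677/4351396 ≈ 0.60272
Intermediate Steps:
m = -1407 (m = 7 - 1414 = -1407)
t/B(2076, m) = 2622677/((10 + 2076)²) = 2622677/(2086²) = 2622677/4351396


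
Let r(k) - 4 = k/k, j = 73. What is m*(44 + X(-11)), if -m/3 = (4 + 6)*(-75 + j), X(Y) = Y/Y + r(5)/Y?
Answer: 29400/11 ≈ 2672.7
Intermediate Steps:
r(k) = 5 (r(k) = 4 + k/k = 4 + 1 = 5)
X(Y) = 1 + 5/Y (X(Y) = Y/Y + 5/Y = 1 + 5/Y)
m = 60 (m = -3*(4 + 6)*(-75 + 73) = -30*(-2) = -3*(-20) = 60)
m*(44 + X(-11)) = 60*(44 + (5 - 11)/(-11)) = 60*(44 - 1/11*(-6)) = 60*(44 + 6/11) = 60*(490/11) = 29400/11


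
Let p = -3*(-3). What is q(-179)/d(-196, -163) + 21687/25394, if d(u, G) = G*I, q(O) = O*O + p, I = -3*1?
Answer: 824482643/12417666 ≈ 66.396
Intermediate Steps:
p = 9
I = -3
q(O) = 9 + O² (q(O) = O*O + 9 = O² + 9 = 9 + O²)
d(u, G) = -3*G (d(u, G) = G*(-3) = -3*G)
q(-179)/d(-196, -163) + 21687/25394 = (9 + (-179)²)/((-3*(-163))) + 21687/25394 = (9 + 32041)/489 + 21687*(1/25394) = 32050*(1/489) + 21687/25394 = 32050/489 + 21687/25394 = 824482643/12417666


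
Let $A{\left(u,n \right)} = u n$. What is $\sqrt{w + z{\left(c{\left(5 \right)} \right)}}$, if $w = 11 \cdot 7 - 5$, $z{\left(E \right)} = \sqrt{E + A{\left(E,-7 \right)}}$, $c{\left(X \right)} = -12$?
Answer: $\sqrt{72 + 6 \sqrt{2}} \approx 8.9714$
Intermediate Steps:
$A{\left(u,n \right)} = n u$
$z{\left(E \right)} = \sqrt{6} \sqrt{- E}$ ($z{\left(E \right)} = \sqrt{E - 7 E} = \sqrt{- 6 E} = \sqrt{6} \sqrt{- E}$)
$w = 72$ ($w = 77 - 5 = 72$)
$\sqrt{w + z{\left(c{\left(5 \right)} \right)}} = \sqrt{72 + \sqrt{6} \sqrt{\left(-1\right) \left(-12\right)}} = \sqrt{72 + \sqrt{6} \sqrt{12}} = \sqrt{72 + \sqrt{6} \cdot 2 \sqrt{3}} = \sqrt{72 + 6 \sqrt{2}}$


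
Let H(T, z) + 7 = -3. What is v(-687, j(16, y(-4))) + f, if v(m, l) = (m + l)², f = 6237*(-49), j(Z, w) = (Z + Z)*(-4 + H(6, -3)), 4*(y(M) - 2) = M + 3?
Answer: 982612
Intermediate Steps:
H(T, z) = -10 (H(T, z) = -7 - 3 = -10)
y(M) = 11/4 + M/4 (y(M) = 2 + (M + 3)/4 = 2 + (3 + M)/4 = 2 + (¾ + M/4) = 11/4 + M/4)
j(Z, w) = -28*Z (j(Z, w) = (Z + Z)*(-4 - 10) = (2*Z)*(-14) = -28*Z)
f = -305613
v(m, l) = (l + m)²
v(-687, j(16, y(-4))) + f = (-28*16 - 687)² - 305613 = (-448 - 687)² - 305613 = (-1135)² - 305613 = 1288225 - 305613 = 982612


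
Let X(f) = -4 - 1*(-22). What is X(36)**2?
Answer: 324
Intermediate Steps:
X(f) = 18 (X(f) = -4 + 22 = 18)
X(36)**2 = 18**2 = 324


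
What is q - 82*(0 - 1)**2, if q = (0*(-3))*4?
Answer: -82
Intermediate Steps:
q = 0 (q = 0*4 = 0)
q - 82*(0 - 1)**2 = 0 - 82*(0 - 1)**2 = 0 - 82*(-1)**2 = 0 - 82*1 = 0 - 82 = -82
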